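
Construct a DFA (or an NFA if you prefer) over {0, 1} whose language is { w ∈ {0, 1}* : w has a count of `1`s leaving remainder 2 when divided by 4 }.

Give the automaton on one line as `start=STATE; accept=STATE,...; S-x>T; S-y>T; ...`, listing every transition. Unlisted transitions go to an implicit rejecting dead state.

The only thing that matters is how many `1`s have appeared, reduced mod 4. Use one state per residue: q0 for 0, …, q3 for 3. Reading `1` moves to the next residue; anything else stays put. q2 is accepting.
With 4 states:
        0   1  
>  q0   q0  q1 
   q1   q1  q2 
 * q2   q2  q3 
   q3   q3  q0 
(> = start, * = accepting)

start=q0; accept=q2; q0-0>q0; q0-1>q1; q1-0>q1; q1-1>q2; q2-0>q2; q2-1>q3; q3-0>q3; q3-1>q0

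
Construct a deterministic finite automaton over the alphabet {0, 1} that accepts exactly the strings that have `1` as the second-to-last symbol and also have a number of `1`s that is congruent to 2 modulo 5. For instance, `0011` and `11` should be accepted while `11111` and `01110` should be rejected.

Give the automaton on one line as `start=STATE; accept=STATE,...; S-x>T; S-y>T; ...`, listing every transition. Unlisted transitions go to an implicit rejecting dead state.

Run two small machines in parallel and take their product. The first has 7 states tracking the last 2 symbols read; the second has 5 states tracking the count of `1`s modulo 5. A product state is a pair (one from each), accepting exactly when both do.
With 23 states:
          0    1  
>  S0     S1   S2 
   S1     S3   S4 
   S2     S5   S6 
   S3     S3   S4 
   S4     S5   S6 
   S5     S7   S8 
 * S6     S9  S10 
   S7     S7   S8 
   S8     S9  S10 
 * S9    S11  S12 
   S10   S13  S14 
   S11   S11  S12 
   S12   S13  S14 
   S13   S15  S16 
   S14   S17  S18 
   S15   S15  S16 
   S16   S17  S18 
   S17   S19  S20 
   S18   S21  S22 
   S19   S19  S20 
   S20   S21  S22 
   S21    S3   S4 
   S22    S5   S6 
(> = start, * = accepting)

start=S0; accept=S6,S9; S0-0>S1; S0-1>S2; S1-0>S3; S1-1>S4; S2-0>S5; S2-1>S6; S3-0>S3; S3-1>S4; S4-0>S5; S4-1>S6; S5-0>S7; S5-1>S8; S6-0>S9; S6-1>S10; S7-0>S7; S7-1>S8; S8-0>S9; S8-1>S10; S9-0>S11; S9-1>S12; S10-0>S13; S10-1>S14; S11-0>S11; S11-1>S12; S12-0>S13; S12-1>S14; S13-0>S15; S13-1>S16; S14-0>S17; S14-1>S18; S15-0>S15; S15-1>S16; S16-0>S17; S16-1>S18; S17-0>S19; S17-1>S20; S18-0>S21; S18-1>S22; S19-0>S19; S19-1>S20; S20-0>S21; S20-1>S22; S21-0>S3; S21-1>S4; S22-0>S5; S22-1>S6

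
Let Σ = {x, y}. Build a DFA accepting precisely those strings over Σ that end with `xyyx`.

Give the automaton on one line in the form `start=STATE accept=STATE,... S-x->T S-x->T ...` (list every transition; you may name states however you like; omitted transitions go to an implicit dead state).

Remember how much of `xyyx` the current input suffix matches. State q0 means no match yet; q1 means the last symbol is `x`; q2 means the last 2 symbols are `xy`; q3 means the last 3 symbols are `xyy`; q4 means the last 4 symbols are `xyyx`. Only q4 accepts. On a mismatch, fall back to the longest proper suffix that is still a prefix of `xyyx`.
With 5 states:
        x   y  
>  q0   q1  q0 
   q1   q1  q2 
   q2   q1  q3 
   q3   q4  q0 
 * q4   q1  q2 
(> = start, * = accepting)

start=q0 accept=q4 q0-x->q1 q0-y->q0 q1-x->q1 q1-y->q2 q2-x->q1 q2-y->q3 q3-x->q4 q3-y->q0 q4-x->q1 q4-y->q2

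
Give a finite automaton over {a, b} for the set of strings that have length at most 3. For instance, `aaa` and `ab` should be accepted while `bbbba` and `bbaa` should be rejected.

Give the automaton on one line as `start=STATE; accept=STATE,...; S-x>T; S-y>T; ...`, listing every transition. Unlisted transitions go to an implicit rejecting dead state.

start=s0; accept=s0,s1,s2,s3; s0-a>s1; s0-b>s1; s1-a>s2; s1-b>s2; s2-a>s3; s2-b>s3; s3-a>s4; s3-b>s4; s4-a>s4; s4-b>s4

We only need to distinguish lengths 0, 1, …, 3, and '>3'. Chain s0 → s1 → s2 → s3 → s4 on every symbol, with s4 looping. Accepting states: {s0, s1, s2, s3}.
        a   b  
>* s0   s1  s1 
 * s1   s2  s2 
 * s2   s3  s3 
 * s3   s4  s4 
   s4   s4  s4 
(> = start, * = accepting)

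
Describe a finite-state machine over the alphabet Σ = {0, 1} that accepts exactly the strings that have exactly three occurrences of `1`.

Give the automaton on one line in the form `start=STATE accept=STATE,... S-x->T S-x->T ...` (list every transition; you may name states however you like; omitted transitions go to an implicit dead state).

Count `1`s, saturating at 4: states q0 through q3 mean 0 through 3 `1`s seen; q4 means more than 3. Each `1` increments (capped at q4); other symbols loop. Accept from {q3}.
        0   1  
>  q0   q0  q1 
   q1   q1  q2 
   q2   q2  q3 
 * q3   q3  q4 
   q4   q4  q4 
(> = start, * = accepting)

start=q0 accept=q3 q0-0->q0 q0-1->q1 q1-0->q1 q1-1->q2 q2-0->q2 q2-1->q3 q3-0->q3 q3-1->q4 q4-0->q4 q4-1->q4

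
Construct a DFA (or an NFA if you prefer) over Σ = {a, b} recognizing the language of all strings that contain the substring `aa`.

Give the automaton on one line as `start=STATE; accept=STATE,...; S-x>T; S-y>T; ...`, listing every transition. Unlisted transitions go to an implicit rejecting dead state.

start=q0; accept=q2; q0-a>q1; q0-b>q0; q1-a>q2; q1-b>q0; q2-a>q2; q2-b>q2

States q0..q1 record the length of the longest prefix of `aa` that matches the current input suffix. Reaching q2 means `aa` has been seen, and we stay there forever. Accept from q2.
3 states suffice.
        a   b  
>  q0   q1  q0 
   q1   q2  q0 
 * q2   q2  q2 
(> = start, * = accepting)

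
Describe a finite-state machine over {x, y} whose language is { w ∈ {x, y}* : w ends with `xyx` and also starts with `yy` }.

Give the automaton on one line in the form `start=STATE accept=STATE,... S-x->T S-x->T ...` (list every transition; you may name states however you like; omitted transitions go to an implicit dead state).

start=q0 accept=q6 q0-x->q1 q0-y->q2 q1-x->q1 q1-y->q1 q2-x->q1 q2-y->q3 q3-x->q4 q3-y->q3 q4-x->q4 q4-y->q5 q5-x->q6 q5-y->q3 q6-x->q4 q6-y->q5

Run two small machines in parallel and take their product. One (4 states) tracks how much of the suffix `xyx` has currently been matched; the other (4 states) tracks whether the input so far still matches the prefix `yy`. Each combined state is a pair, one component from each; accept when both components accept. After merging equivalent states the machine shrinks.
A 7-state machine:
        x   y  
>  q0   q1  q2 
   q1   q1  q1 
   q2   q1  q3 
   q3   q4  q3 
   q4   q4  q5 
   q5   q6  q3 
 * q6   q4  q5 
(> = start, * = accepting)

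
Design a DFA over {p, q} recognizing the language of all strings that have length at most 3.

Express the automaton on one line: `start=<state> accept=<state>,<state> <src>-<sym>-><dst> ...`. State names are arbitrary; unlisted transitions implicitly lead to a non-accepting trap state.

Count input length up to 4: every symbol moves from S0 toward S4, which means 'more than 3' and absorbs. Accept from {S0, S1, S2, S3}.
5 states suffice.
        p   q  
>* S0   S1  S1 
 * S1   S2  S2 
 * S2   S3  S3 
 * S3   S4  S4 
   S4   S4  S4 
(> = start, * = accepting)

start=S0 accept=S0,S1,S2,S3 S0-p->S1 S0-q->S1 S1-p->S2 S1-q->S2 S2-p->S3 S2-q->S3 S3-p->S4 S3-q->S4 S4-p->S4 S4-q->S4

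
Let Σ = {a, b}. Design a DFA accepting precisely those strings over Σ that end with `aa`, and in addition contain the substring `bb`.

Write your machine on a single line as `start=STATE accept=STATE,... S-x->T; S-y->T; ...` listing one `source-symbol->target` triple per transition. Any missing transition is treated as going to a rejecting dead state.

Run two small machines in parallel and take their product. The first has 3 states tracking how much of the suffix `aa` has currently been matched; the second has 3 states tracking whether and how much of `bb` has been seen. A product state is a pair (one from each), accepting exactly when both do. Equivalent product states are then merged.
A 5-state machine:
        a   b  
>  s0   s0  s1 
   s1   s0  s2 
   s2   s3  s2 
   s3   s4  s2 
 * s4   s4  s2 
(> = start, * = accepting)

start=s0; accept=s4; s0-a->s0; s0-b->s1; s1-a->s0; s1-b->s2; s2-a->s3; s2-b->s2; s3-a->s4; s3-b->s2; s4-a->s4; s4-b->s2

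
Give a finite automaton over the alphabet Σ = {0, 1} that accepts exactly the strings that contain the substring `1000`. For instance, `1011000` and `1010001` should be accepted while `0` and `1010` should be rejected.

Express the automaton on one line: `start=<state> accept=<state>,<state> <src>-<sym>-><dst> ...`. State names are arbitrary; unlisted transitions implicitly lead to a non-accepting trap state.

start=A accept=E A-0->A A-1->B B-0->C B-1->B C-0->D C-1->B D-0->E D-1->B E-0->E E-1->E

States A..D record the length of the longest prefix of `1000` that matches the current input suffix. Reaching E means `1000` has been seen, and we stay there forever. Accept from E.
With 5 states:
       0  1 
>  A   A  B 
   B   C  B 
   C   D  B 
   D   E  B 
 * E   E  E 
(> = start, * = accepting)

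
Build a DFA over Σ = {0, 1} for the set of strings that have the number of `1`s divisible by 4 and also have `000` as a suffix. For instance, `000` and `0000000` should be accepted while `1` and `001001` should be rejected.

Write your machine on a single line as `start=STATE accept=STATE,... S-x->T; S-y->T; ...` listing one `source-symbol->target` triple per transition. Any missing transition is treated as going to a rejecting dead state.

start=A; accept=G; A-0->B; A-1->C; B-0->D; B-1->C; C-0->E; C-1->F; D-0->G; D-1->C; E-0->H; E-1->F; F-0->I; F-1->J; G-0->G; G-1->C; H-0->K; H-1->F; I-0->L; I-1->J; J-0->M; J-1->A; K-0->K; K-1->F; L-0->N; L-1->J; M-0->O; M-1->A; N-0->N; N-1->J; O-0->P; O-1->A; P-0->P; P-1->A

Build one automaton per condition and run them in lockstep. One (4 states) tracks the count of `1`s modulo 4; the other (4 states) tracks how much of the suffix `000` has currently been matched. Each combined state is a pair, one component from each; accept when both components accept.
A 16-state machine:
       0  1 
>  A   B  C 
   B   D  C 
   C   E  F 
   D   G  C 
   E   H  F 
   F   I  J 
 * G   G  C 
   H   K  F 
   I   L  J 
   J   M  A 
   K   K  F 
   L   N  J 
   M   O  A 
   N   N  J 
   O   P  A 
   P   P  A 
(> = start, * = accepting)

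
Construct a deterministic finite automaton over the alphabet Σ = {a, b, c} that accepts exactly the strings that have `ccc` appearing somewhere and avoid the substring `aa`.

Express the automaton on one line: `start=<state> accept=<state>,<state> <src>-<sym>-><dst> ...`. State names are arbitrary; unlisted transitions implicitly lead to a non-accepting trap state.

start=q0 accept=q5,q6 q0-a->q1 q0-b->q0 q0-c->q2 q1-a->q3 q1-b->q0 q1-c->q2 q2-a->q1 q2-b->q0 q2-c->q4 q3-a->q3 q3-b->q3 q3-c->q3 q4-a->q1 q4-b->q0 q4-c->q5 q5-a->q6 q5-b->q5 q5-c->q5 q6-a->q3 q6-b->q5 q6-c->q5

Handle the two conditions separately and then intersect. The first has 4 states tracking whether and how much of `ccc` has been seen; the second has 3 states tracking partial matches of the forbidden pattern `aa`. A product state is a pair (one from each), accepting exactly when both do. Equivalent product states are then merged.
7 states suffice.
        a   b   c  
>  q0   q1  q0  q2 
   q1   q3  q0  q2 
   q2   q1  q0  q4 
   q3   q3  q3  q3 
   q4   q1  q0  q5 
 * q5   q6  q5  q5 
 * q6   q3  q5  q5 
(> = start, * = accepting)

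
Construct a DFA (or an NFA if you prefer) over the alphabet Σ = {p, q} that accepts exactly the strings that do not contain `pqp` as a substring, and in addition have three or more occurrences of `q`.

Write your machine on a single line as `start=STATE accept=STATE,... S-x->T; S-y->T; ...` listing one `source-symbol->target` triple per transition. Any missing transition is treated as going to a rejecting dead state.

Handle the two conditions separately and then intersect. One (4 states) tracks partial matches of the forbidden pattern `pqp`; the other (5 states) tracks the count of `q`s, saturating at 4. Each combined state is a pair, one component from each; accept when both components accept.
18 states suffice.
       p  q 
>  A   B  C 
   B   B  D 
   C   E  F 
   D   G  F 
   E   E  H 
   F   I  J 
   G   G  K 
   H   K  J 
   I   I  L 
 * J   M  N 
   K   K  O 
 * L   O  N 
 * M   M  P 
 * N   Q  N 
   O   O  R 
 * P   R  N 
 * Q   Q  P 
   R   R  R 
(> = start, * = accepting)

start=A; accept=J,L,M,N,P,Q; A-p->B; A-q->C; B-p->B; B-q->D; C-p->E; C-q->F; D-p->G; D-q->F; E-p->E; E-q->H; F-p->I; F-q->J; G-p->G; G-q->K; H-p->K; H-q->J; I-p->I; I-q->L; J-p->M; J-q->N; K-p->K; K-q->O; L-p->O; L-q->N; M-p->M; M-q->P; N-p->Q; N-q->N; O-p->O; O-q->R; P-p->R; P-q->N; Q-p->Q; Q-q->P; R-p->R; R-q->R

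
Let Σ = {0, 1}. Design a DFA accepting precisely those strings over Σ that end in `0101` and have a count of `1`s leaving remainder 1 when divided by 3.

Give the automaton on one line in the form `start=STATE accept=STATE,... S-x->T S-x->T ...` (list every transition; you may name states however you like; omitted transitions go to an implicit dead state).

start=S0 accept=S14 S0-0->S1 S0-1->S2 S1-0->S1 S1-1->S3 S2-0->S4 S2-1->S5 S3-0->S6 S3-1->S5 S4-0->S4 S4-1->S7 S5-0->S8 S5-1->S0 S6-0->S4 S6-1->S9 S7-0->S10 S7-1->S0 S8-0->S8 S8-1->S11 S9-0->S10 S9-1->S0 S10-0->S8 S10-1->S12 S11-0->S13 S11-1->S2 S12-0->S13 S12-1->S2 S13-0->S1 S13-1->S14 S14-0->S6 S14-1->S5

Build one automaton per condition and run them in lockstep. One (5 states) tracks how much of the suffix `0101` has currently been matched; the other (3 states) tracks the count of `1`s modulo 3. Each combined state is a pair, one component from each; accept when both components accept.
          0    1  
>  S0     S1   S2 
   S1     S1   S3 
   S2     S4   S5 
   S3     S6   S5 
   S4     S4   S7 
   S5     S8   S0 
   S6     S4   S9 
   S7    S10   S0 
   S8     S8  S11 
   S9    S10   S0 
   S10    S8  S12 
   S11   S13   S2 
   S12   S13   S2 
   S13    S1  S14 
 * S14    S6   S5 
(> = start, * = accepting)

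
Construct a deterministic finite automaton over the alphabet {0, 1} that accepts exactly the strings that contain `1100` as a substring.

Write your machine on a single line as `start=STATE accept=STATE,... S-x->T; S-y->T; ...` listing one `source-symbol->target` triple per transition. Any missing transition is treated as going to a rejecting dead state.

start=q0; accept=q4; q0-0->q0; q0-1->q1; q1-0->q0; q1-1->q2; q2-0->q3; q2-1->q2; q3-0->q4; q3-1->q1; q4-0->q4; q4-1->q4

Track how much of `1100` has been matched so far: state q0 is no progress, q4 is the absorbing accept state reached once `1100` has occurred. Intermediate states record partial matches; on a mismatch, fall back to the longest reusable overlap.
With 5 states:
        0   1  
>  q0   q0  q1 
   q1   q0  q2 
   q2   q3  q2 
   q3   q4  q1 
 * q4   q4  q4 
(> = start, * = accepting)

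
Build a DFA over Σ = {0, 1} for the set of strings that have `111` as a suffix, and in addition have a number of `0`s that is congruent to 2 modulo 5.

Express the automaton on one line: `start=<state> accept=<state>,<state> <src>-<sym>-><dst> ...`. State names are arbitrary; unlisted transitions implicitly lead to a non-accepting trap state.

start=S0 accept=S7 S0-0->S1 S0-1->S0 S1-0->S2 S1-1->S1 S2-0->S3 S2-1->S4 S3-0->S5 S3-1->S3 S4-0->S3 S4-1->S6 S5-0->S0 S5-1->S5 S6-0->S3 S6-1->S7 S7-0->S3 S7-1->S7

Run two small machines in parallel and take their product. The first has 4 states tracking how much of the suffix `111` has currently been matched; the second has 5 states tracking the count of `0`s modulo 5. A product state is a pair (one from each), accepting exactly when both do. Minimizing collapses redundant product states.
        0   1  
>  S0   S1  S0 
   S1   S2  S1 
   S2   S3  S4 
   S3   S5  S3 
   S4   S3  S6 
   S5   S0  S5 
   S6   S3  S7 
 * S7   S3  S7 
(> = start, * = accepting)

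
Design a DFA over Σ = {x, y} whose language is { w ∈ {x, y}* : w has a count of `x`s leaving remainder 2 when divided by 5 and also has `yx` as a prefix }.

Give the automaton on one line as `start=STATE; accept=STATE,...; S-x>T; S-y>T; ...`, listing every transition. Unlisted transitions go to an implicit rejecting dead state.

start=q0; accept=q4; q0-x>q1; q0-y>q2; q1-x>q1; q1-y>q1; q2-x>q3; q2-y>q1; q3-x>q4; q3-y>q3; q4-x>q5; q4-y>q4; q5-x>q6; q5-y>q5; q6-x>q7; q6-y>q6; q7-x>q3; q7-y>q7

Handle the two conditions separately and then intersect. The first has 5 states tracking the count of `x`s modulo 5; the second has 4 states tracking whether the input so far still matches the prefix `yx`. A product state is a pair (one from each), accepting exactly when both do. Minimizing collapses redundant product states.
With 8 states:
        x   y  
>  q0   q1  q2 
   q1   q1  q1 
   q2   q3  q1 
   q3   q4  q3 
 * q4   q5  q4 
   q5   q6  q5 
   q6   q7  q6 
   q7   q3  q7 
(> = start, * = accepting)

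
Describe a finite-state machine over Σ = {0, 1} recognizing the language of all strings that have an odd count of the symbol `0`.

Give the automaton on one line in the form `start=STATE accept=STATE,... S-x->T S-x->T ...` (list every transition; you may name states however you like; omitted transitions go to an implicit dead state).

Keep the running count of `0`s modulo 2: each `0` advances along the cycle q0 → q1 → q0 while other symbols loop. Accept at q1.
2 states suffice.
        0   1  
>  q0   q1  q0 
 * q1   q0  q1 
(> = start, * = accepting)

start=q0 accept=q1 q0-0->q1 q0-1->q0 q1-0->q0 q1-1->q1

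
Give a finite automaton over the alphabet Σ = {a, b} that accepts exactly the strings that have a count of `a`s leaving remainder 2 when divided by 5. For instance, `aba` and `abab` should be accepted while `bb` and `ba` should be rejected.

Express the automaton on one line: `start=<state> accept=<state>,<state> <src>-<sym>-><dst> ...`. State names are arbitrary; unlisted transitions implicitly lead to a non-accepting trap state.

Keep the running count of `a`s modulo 5: each `a` advances along the cycle q0 → q1 → q2 → q3 → q4 → q0 while other symbols loop. Accept at q2.
5 states suffice.
        a   b  
>  q0   q1  q0 
   q1   q2  q1 
 * q2   q3  q2 
   q3   q4  q3 
   q4   q0  q4 
(> = start, * = accepting)

start=q0 accept=q2 q0-a->q1 q0-b->q0 q1-a->q2 q1-b->q1 q2-a->q3 q2-b->q2 q3-a->q4 q3-b->q3 q4-a->q0 q4-b->q4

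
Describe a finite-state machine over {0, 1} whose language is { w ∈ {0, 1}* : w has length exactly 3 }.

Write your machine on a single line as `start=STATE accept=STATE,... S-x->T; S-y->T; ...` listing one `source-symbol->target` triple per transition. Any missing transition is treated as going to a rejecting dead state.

We only need to distinguish lengths 0, 1, …, 3, and '>3'. Chain s0 → s1 → s2 → s3 → s4 on every symbol, with s4 looping. Accepting states: {s3}.
5 states suffice.
        0   1  
>  s0   s1  s1 
   s1   s2  s2 
   s2   s3  s3 
 * s3   s4  s4 
   s4   s4  s4 
(> = start, * = accepting)

start=s0; accept=s3; s0-0->s1; s0-1->s1; s1-0->s2; s1-1->s2; s2-0->s3; s2-1->s3; s3-0->s4; s3-1->s4; s4-0->s4; s4-1->s4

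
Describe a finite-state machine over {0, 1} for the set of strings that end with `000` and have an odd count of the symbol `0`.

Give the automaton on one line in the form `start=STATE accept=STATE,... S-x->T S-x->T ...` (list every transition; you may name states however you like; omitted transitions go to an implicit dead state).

Handle the two conditions separately and then intersect. The first has 4 states tracking how much of the suffix `000` has currently been matched; the second has 2 states tracking the count of `0`s modulo 2. A product state is a pair (one from each), accepting exactly when both do.
        0   1  
>  s0   s1  s0 
   s1   s2  s3 
   s2   s4  s0 
   s3   s5  s3 
 * s4   s6  s3 
   s5   s7  s0 
   s6   s4  s0 
   s7   s6  s3 
(> = start, * = accepting)

start=s0 accept=s4 s0-0->s1 s0-1->s0 s1-0->s2 s1-1->s3 s2-0->s4 s2-1->s0 s3-0->s5 s3-1->s3 s4-0->s6 s4-1->s3 s5-0->s7 s5-1->s0 s6-0->s4 s6-1->s0 s7-0->s6 s7-1->s3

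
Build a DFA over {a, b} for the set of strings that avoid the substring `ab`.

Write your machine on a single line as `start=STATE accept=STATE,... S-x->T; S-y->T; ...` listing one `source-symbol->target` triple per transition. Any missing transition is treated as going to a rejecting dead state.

start=q0; accept=q0,q1; q0-a->q1; q0-b->q0; q1-a->q1; q1-b->q2; q2-a->q2; q2-b->q2

Track partial matches of the forbidden pattern `ab`. State q2 is a dead state reached once `ab` has occurred; every other state accepts. q0 means no part of `ab` is currently matched.
3 states suffice.
        a   b  
>* q0   q1  q0 
 * q1   q1  q2 
   q2   q2  q2 
(> = start, * = accepting)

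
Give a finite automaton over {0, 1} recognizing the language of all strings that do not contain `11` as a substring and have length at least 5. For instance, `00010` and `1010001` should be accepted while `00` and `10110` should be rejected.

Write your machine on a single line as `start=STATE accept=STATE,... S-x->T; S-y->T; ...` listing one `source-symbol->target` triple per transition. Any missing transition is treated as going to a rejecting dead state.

Run two small machines in parallel and take their product. One (3 states) tracks partial matches of the forbidden pattern `11`; the other (7 states) tracks the input length, saturating at 6. Each combined state is a pair, one component from each; accept when both components accept. After merging equivalent states the machine shrinks.
          0    1  
>  q0     q1   q2 
   q1     q3   q4 
   q2     q3   q5 
   q3     q6   q7 
   q4     q6   q5 
   q5     q5   q5 
   q6     q8   q9 
   q7     q8   q5 
   q8    q10  q11 
   q9    q10   q5 
 * q10   q10  q11 
 * q11   q10   q5 
(> = start, * = accepting)

start=q0; accept=q10,q11; q0-0->q1; q0-1->q2; q1-0->q3; q1-1->q4; q2-0->q3; q2-1->q5; q3-0->q6; q3-1->q7; q4-0->q6; q4-1->q5; q5-0->q5; q5-1->q5; q6-0->q8; q6-1->q9; q7-0->q8; q7-1->q5; q8-0->q10; q8-1->q11; q9-0->q10; q9-1->q5; q10-0->q10; q10-1->q11; q11-0->q10; q11-1->q5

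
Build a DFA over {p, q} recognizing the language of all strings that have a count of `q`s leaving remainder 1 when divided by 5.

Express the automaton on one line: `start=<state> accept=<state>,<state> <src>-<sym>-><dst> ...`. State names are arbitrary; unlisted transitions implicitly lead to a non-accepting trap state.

The only thing that matters is how many `q`s have appeared, reduced mod 5. Use one state per residue: S0 for 0, …, S4 for 4. Reading `q` moves to the next residue; anything else stays put. S1 is accepting.
A 5-state machine:
        p   q  
>  S0   S0  S1 
 * S1   S1  S2 
   S2   S2  S3 
   S3   S3  S4 
   S4   S4  S0 
(> = start, * = accepting)

start=S0 accept=S1 S0-p->S0 S0-q->S1 S1-p->S1 S1-q->S2 S2-p->S2 S2-q->S3 S3-p->S3 S3-q->S4 S4-p->S4 S4-q->S0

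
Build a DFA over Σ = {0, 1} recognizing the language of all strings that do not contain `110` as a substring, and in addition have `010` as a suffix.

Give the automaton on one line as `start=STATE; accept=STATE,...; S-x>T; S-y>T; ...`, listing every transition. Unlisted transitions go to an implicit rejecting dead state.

Handle the two conditions separately and then intersect. The first has 4 states tracking partial matches of the forbidden pattern `110`; the second has 4 states tracking how much of the suffix `010` has currently been matched. A product state is a pair (one from each), accepting exactly when both do. Equivalent product states are then merged.
6 states suffice.
        0   1  
>  S0   S1  S2 
   S1   S1  S3 
   S2   S1  S4 
   S3   S5  S4 
   S4   S4  S4 
 * S5   S1  S3 
(> = start, * = accepting)

start=S0; accept=S5; S0-0>S1; S0-1>S2; S1-0>S1; S1-1>S3; S2-0>S1; S2-1>S4; S3-0>S5; S3-1>S4; S4-0>S4; S4-1>S4; S5-0>S1; S5-1>S3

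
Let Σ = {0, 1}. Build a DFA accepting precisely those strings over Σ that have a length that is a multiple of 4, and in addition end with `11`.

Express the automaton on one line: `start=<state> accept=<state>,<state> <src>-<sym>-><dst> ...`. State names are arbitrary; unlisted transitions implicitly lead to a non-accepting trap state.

Handle the two conditions separately and then intersect. One (4 states) tracks the input length modulo 4; the other (3 states) tracks how much of the suffix `11` has currently been matched. Each combined state is a pair, one component from each; accept when both components accept. Equivalent product states are then merged.
With 6 states:
        0   1  
>  S0   S1  S1 
   S1   S2  S2 
   S2   S3  S4 
   S3   S0  S0 
   S4   S0  S5 
 * S5   S1  S1 
(> = start, * = accepting)

start=S0 accept=S5 S0-0->S1 S0-1->S1 S1-0->S2 S1-1->S2 S2-0->S3 S2-1->S4 S3-0->S0 S3-1->S0 S4-0->S0 S4-1->S5 S5-0->S1 S5-1->S1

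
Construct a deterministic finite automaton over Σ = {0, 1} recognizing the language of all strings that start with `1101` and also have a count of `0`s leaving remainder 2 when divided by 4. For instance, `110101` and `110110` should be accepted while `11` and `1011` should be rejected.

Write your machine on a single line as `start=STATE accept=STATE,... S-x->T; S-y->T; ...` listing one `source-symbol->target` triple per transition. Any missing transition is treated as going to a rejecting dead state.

start=q0; accept=q9; q0-0->q1; q0-1->q2; q1-0->q3; q1-1->q1; q2-0->q1; q2-1->q4; q3-0->q5; q3-1->q3; q4-0->q6; q4-1->q7; q5-0->q7; q5-1->q5; q6-0->q3; q6-1->q8; q7-0->q1; q7-1->q7; q8-0->q9; q8-1->q8; q9-0->q10; q9-1->q9; q10-0->q11; q10-1->q10; q11-0->q8; q11-1->q11

Run two small machines in parallel and take their product. One (6 states) tracks whether the input so far still matches the prefix `1101`; the other (4 states) tracks the count of `0`s modulo 4. Each combined state is a pair, one component from each; accept when both components accept.
          0    1  
>  q0     q1   q2 
   q1     q3   q1 
   q2     q1   q4 
   q3     q5   q3 
   q4     q6   q7 
   q5     q7   q5 
   q6     q3   q8 
   q7     q1   q7 
   q8     q9   q8 
 * q9    q10   q9 
   q10   q11  q10 
   q11    q8  q11 
(> = start, * = accepting)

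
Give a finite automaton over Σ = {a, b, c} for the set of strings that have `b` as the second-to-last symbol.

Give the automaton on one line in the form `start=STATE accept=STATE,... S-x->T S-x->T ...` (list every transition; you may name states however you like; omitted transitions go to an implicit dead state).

Because acceptance depends on a position counted from the end, the machine has to buffer the most recent 2 symbols. Make each state the string of the last up-to-2 symbols read; on input `x` shift the window left and append `x`. Accept when the buffered window has length 2 and begins with `b`.
          a    b    c  
>  q0     q1   q2   q3 
   q1     q4   q5   q6 
   q2     q7   q8   q9 
   q3    q10  q11  q12 
   q4     q4   q5   q6 
   q5     q7   q8   q9 
   q6    q10  q11  q12 
 * q7     q4   q5   q6 
 * q8     q7   q8   q9 
 * q9    q10  q11  q12 
   q10    q4   q5   q6 
   q11    q7   q8   q9 
   q12   q10  q11  q12 
(> = start, * = accepting)

start=q0 accept=q7,q8,q9 q0-a->q1 q0-b->q2 q0-c->q3 q1-a->q4 q1-b->q5 q1-c->q6 q2-a->q7 q2-b->q8 q2-c->q9 q3-a->q10 q3-b->q11 q3-c->q12 q4-a->q4 q4-b->q5 q4-c->q6 q5-a->q7 q5-b->q8 q5-c->q9 q6-a->q10 q6-b->q11 q6-c->q12 q7-a->q4 q7-b->q5 q7-c->q6 q8-a->q7 q8-b->q8 q8-c->q9 q9-a->q10 q9-b->q11 q9-c->q12 q10-a->q4 q10-b->q5 q10-c->q6 q11-a->q7 q11-b->q8 q11-c->q9 q12-a->q10 q12-b->q11 q12-c->q12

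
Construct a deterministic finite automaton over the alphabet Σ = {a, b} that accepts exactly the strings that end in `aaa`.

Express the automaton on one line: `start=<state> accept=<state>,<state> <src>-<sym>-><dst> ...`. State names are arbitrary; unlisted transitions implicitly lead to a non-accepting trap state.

start=s0 accept=s3 s0-a->s1 s0-b->s0 s1-a->s2 s1-b->s0 s2-a->s3 s2-b->s0 s3-a->s3 s3-b->s0

Remember how much of `aaa` the current input suffix matches. State s0 means no match yet; s1 means the last symbol is `a`; s2 means the last 2 symbols are `aa`; s3 means the last 3 symbols are `aaa`. Only s3 accepts. On a mismatch, fall back to the longest proper suffix that is still a prefix of `aaa`.
        a   b  
>  s0   s1  s0 
   s1   s2  s0 
   s2   s3  s0 
 * s3   s3  s0 
(> = start, * = accepting)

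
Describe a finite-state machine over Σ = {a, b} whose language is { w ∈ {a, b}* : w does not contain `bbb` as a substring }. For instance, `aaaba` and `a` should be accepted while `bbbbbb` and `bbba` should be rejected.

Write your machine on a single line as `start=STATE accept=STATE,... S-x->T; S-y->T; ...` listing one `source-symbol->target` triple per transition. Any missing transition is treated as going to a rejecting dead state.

start=s0; accept=s0,s1,s2; s0-a->s0; s0-b->s1; s1-a->s0; s1-b->s2; s2-a->s0; s2-b->s3; s3-a->s3; s3-b->s3

This is the complement of 'contains `bbb`'. Use the same substring-matching states — s0 through s3 holding how much of `bbb` has just been matched — but flip the accepting set: everything except the trap s3 accepts.
With 4 states:
        a   b  
>* s0   s0  s1 
 * s1   s0  s2 
 * s2   s0  s3 
   s3   s3  s3 
(> = start, * = accepting)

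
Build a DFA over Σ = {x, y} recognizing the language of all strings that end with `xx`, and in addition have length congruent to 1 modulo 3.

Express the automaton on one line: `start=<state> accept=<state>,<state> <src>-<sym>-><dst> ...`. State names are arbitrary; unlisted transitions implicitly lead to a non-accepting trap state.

start=q0 accept=q4 q0-x->q1 q0-y->q1 q1-x->q2 q1-y->q2 q2-x->q3 q2-y->q0 q3-x->q4 q3-y->q1 q4-x->q2 q4-y->q2

Handle the two conditions separately and then intersect. One (3 states) tracks how much of the suffix `xx` has currently been matched; the other (3 states) tracks the input length modulo 3. Each combined state is a pair, one component from each; accept when both components accept. Equivalent product states are then merged.
        x   y  
>  q0   q1  q1 
   q1   q2  q2 
   q2   q3  q0 
   q3   q4  q1 
 * q4   q2  q2 
(> = start, * = accepting)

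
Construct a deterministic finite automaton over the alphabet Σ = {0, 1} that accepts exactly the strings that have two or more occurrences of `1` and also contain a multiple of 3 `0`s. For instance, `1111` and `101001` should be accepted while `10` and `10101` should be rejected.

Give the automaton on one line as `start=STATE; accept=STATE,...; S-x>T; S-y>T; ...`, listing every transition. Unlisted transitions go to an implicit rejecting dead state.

Run two small machines in parallel and take their product. The first has 4 states tracking the count of `1`s, saturating at 3; the second has 3 states tracking the count of `0`s modulo 3. A product state is a pair (one from each), accepting exactly when both do. Minimizing collapses redundant product states.
9 states suffice.
       0  1 
>  A   B  C 
   B   D  E 
   C   E  F 
   D   A  G 
   E   G  H 
 * F   H  F 
   G   C  I 
   H   I  H 
   I   F  I 
(> = start, * = accepting)

start=A; accept=F; A-0>B; A-1>C; B-0>D; B-1>E; C-0>E; C-1>F; D-0>A; D-1>G; E-0>G; E-1>H; F-0>H; F-1>F; G-0>C; G-1>I; H-0>I; H-1>H; I-0>F; I-1>I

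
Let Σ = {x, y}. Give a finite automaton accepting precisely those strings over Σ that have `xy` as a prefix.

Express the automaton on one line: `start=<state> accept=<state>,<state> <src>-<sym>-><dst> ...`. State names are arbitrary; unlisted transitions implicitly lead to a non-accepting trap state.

start=q0 accept=q2 q0-x->q1 q0-y->q3 q1-x->q3 q1-y->q2 q2-x->q2 q2-y->q2 q3-x->q3 q3-y->q3

Walk along `xy` while the input agrees: from q0 take `x` to q1, and so on. Any deviation drops to the rejecting sink q3. Once q2 is reached the prefix is confirmed and every continuation is accepted.
        x   y  
>  q0   q1  q3 
   q1   q3  q2 
 * q2   q2  q2 
   q3   q3  q3 
(> = start, * = accepting)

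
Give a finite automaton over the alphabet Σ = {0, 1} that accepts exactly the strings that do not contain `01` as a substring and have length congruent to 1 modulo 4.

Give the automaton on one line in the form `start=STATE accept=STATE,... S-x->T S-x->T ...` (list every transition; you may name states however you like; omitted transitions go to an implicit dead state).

start=q0 accept=q1,q2 q0-0->q1 q0-1->q2 q1-0->q3 q1-1->q4 q2-0->q3 q2-1->q5 q3-0->q6 q3-1->q7 q4-0->q7 q4-1->q7 q5-0->q6 q5-1->q8 q6-0->q9 q6-1->q10 q7-0->q10 q7-1->q10 q8-0->q9 q8-1->q0 q9-0->q1 q9-1->q11 q10-0->q11 q10-1->q11 q11-0->q4 q11-1->q4

Build one automaton per condition and run them in lockstep. The first has 3 states tracking partial matches of the forbidden pattern `01`; the second has 4 states tracking the input length modulo 4. A product state is a pair (one from each), accepting exactly when both do.
          0    1  
>  q0     q1   q2 
 * q1     q3   q4 
 * q2     q3   q5 
   q3     q6   q7 
   q4     q7   q7 
   q5     q6   q8 
   q6     q9  q10 
   q7    q10  q10 
   q8     q9   q0 
   q9     q1  q11 
   q10   q11  q11 
   q11    q4   q4 
(> = start, * = accepting)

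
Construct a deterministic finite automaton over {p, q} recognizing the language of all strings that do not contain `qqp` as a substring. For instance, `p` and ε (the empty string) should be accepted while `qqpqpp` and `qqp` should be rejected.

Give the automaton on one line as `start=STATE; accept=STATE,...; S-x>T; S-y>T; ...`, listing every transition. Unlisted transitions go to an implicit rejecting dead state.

Track partial matches of the forbidden pattern `qqp`. State D is a dead state reached once `qqp` has occurred; every other state accepts. A means no part of `qqp` is currently matched.
With 4 states:
       p  q 
>* A   A  B 
 * B   A  C 
 * C   D  C 
   D   D  D 
(> = start, * = accepting)

start=A; accept=A,B,C; A-p>A; A-q>B; B-p>A; B-q>C; C-p>D; C-q>C; D-p>D; D-q>D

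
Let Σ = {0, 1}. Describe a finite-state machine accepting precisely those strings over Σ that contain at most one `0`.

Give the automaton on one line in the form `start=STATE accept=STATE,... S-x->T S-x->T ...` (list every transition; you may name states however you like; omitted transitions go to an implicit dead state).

start=S0 accept=S0,S1 S0-0->S1 S0-1->S0 S1-0->S2 S1-1->S1 S2-0->S2 S2-1->S2

Only the number of `0`s matters, and only up to 2. Make a chain S0 → S1 → S2 advanced by each `0` (with S2 absorbing); every other symbol self-loops. The accepting set is {S0, S1}.
With 3 states:
        0   1  
>* S0   S1  S0 
 * S1   S2  S1 
   S2   S2  S2 
(> = start, * = accepting)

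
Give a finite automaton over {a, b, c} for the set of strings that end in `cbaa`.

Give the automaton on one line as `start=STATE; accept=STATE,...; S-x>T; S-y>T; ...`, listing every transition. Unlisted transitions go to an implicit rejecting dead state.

start=S0; accept=S4; S0-a>S0; S0-b>S0; S0-c>S1; S1-a>S0; S1-b>S2; S1-c>S1; S2-a>S3; S2-b>S0; S2-c>S1; S3-a>S4; S3-b>S0; S3-c>S1; S4-a>S0; S4-b>S0; S4-c>S1

Remember how much of `cbaa` the current input suffix matches. State S0 means no match yet; S1 means the last symbol is `c`; S2 means the last 2 symbols are `cb`; S3 means the last 3 symbols are `cba`; S4 means the last 4 symbols are `cbaa`. Only S4 accepts. On a mismatch, fall back to the longest proper suffix that is still a prefix of `cbaa`.
A 5-state machine:
        a   b   c  
>  S0   S0  S0  S1 
   S1   S0  S2  S1 
   S2   S3  S0  S1 
   S3   S4  S0  S1 
 * S4   S0  S0  S1 
(> = start, * = accepting)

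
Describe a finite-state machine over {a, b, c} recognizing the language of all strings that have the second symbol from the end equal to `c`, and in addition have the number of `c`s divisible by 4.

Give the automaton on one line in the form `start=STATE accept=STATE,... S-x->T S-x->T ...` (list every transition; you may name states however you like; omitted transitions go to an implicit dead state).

Handle the two conditions separately and then intersect. One (13 states) tracks the last 2 symbols read; the other (4 states) tracks the count of `c`s modulo 4. Each combined state is a pair, one component from each; accept when both components accept. Minimizing collapses redundant product states.
With 8 states:
        a   b   c  
>  s0   s0  s0  s1 
   s1   s1  s1  s2 
   s2   s2  s2  s3 
   s3   s4  s4  s5 
   s4   s4  s4  s6 
 * s5   s7  s7  s1 
   s6   s7  s7  s1 
 * s7   s0  s0  s1 
(> = start, * = accepting)

start=s0 accept=s5,s7 s0-a->s0 s0-b->s0 s0-c->s1 s1-a->s1 s1-b->s1 s1-c->s2 s2-a->s2 s2-b->s2 s2-c->s3 s3-a->s4 s3-b->s4 s3-c->s5 s4-a->s4 s4-b->s4 s4-c->s6 s5-a->s7 s5-b->s7 s5-c->s1 s6-a->s7 s6-b->s7 s6-c->s1 s7-a->s0 s7-b->s0 s7-c->s1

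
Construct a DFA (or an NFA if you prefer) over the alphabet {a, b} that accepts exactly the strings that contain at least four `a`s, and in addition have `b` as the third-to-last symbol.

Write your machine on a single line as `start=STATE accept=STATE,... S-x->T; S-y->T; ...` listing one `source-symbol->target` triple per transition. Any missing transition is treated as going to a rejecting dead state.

start=S0; accept=S11,S13,S14,S15; S0-a->S1; S0-b->S0; S1-a->S2; S1-b->S1; S2-a->S3; S2-b->S4; S3-a->S5; S3-b->S6; S4-a->S7; S4-b->S4; S5-a->S5; S5-b->S8; S6-a->S9; S6-b->S10; S7-a->S11; S7-b->S6; S8-a->S9; S8-b->S12; S9-a->S11; S9-b->S13; S10-a->S14; S10-b->S10; S11-a->S5; S11-b->S8; S12-a->S14; S12-b->S15; S13-a->S9; S13-b->S12; S14-a->S11; S14-b->S13; S15-a->S14; S15-b->S15

Handle the two conditions separately and then intersect. The first has 6 states tracking the count of `a`s, saturating at 5; the second has 15 states tracking the last 3 symbols read. A product state is a pair (one from each), accepting exactly when both do. Equivalent product states are then merged.
16 states suffice.
          a    b  
>  S0     S1   S0 
   S1     S2   S1 
   S2     S3   S4 
   S3     S5   S6 
   S4     S7   S4 
   S5     S5   S8 
   S6     S9  S10 
   S7    S11   S6 
   S8     S9  S12 
   S9    S11  S13 
   S10   S14  S10 
 * S11    S5   S8 
   S12   S14  S15 
 * S13    S9  S12 
 * S14   S11  S13 
 * S15   S14  S15 
(> = start, * = accepting)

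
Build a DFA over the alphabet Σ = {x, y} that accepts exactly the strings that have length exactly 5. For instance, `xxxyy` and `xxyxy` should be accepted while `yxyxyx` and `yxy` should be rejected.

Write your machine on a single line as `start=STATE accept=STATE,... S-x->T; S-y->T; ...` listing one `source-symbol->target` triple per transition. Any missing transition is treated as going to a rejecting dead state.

Count input length up to 6: every symbol moves from q0 toward q6, which means 'more than 5' and absorbs. Accept from {q5}.
        x   y  
>  q0   q1  q1 
   q1   q2  q2 
   q2   q3  q3 
   q3   q4  q4 
   q4   q5  q5 
 * q5   q6  q6 
   q6   q6  q6 
(> = start, * = accepting)

start=q0; accept=q5; q0-x->q1; q0-y->q1; q1-x->q2; q1-y->q2; q2-x->q3; q2-y->q3; q3-x->q4; q3-y->q4; q4-x->q5; q4-y->q5; q5-x->q6; q5-y->q6; q6-x->q6; q6-y->q6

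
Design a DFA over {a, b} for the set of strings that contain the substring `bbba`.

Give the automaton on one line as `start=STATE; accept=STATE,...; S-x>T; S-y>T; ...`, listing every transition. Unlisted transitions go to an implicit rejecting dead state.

Track how much of `bbba` has been matched so far: state S0 is no progress, S4 is the absorbing accept state reached once `bbba` has occurred. Intermediate states record partial matches; on a mismatch, fall back to the longest reusable overlap.
        a   b  
>  S0   S0  S1 
   S1   S0  S2 
   S2   S0  S3 
   S3   S4  S3 
 * S4   S4  S4 
(> = start, * = accepting)

start=S0; accept=S4; S0-a>S0; S0-b>S1; S1-a>S0; S1-b>S2; S2-a>S0; S2-b>S3; S3-a>S4; S3-b>S3; S4-a>S4; S4-b>S4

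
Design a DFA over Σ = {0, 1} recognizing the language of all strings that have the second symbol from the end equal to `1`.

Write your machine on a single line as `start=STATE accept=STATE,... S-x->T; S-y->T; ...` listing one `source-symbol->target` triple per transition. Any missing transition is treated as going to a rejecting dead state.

Because acceptance depends on a position counted from the end, the machine has to buffer the most recent 2 symbols. Make each state the string of the last up-to-2 symbols read; on input `x` shift the window left and append `x`. Accept when the buffered window has length 2 and begins with `1`.
7 states suffice.
        0   1  
>  q0   q1  q2 
   q1   q3  q4 
   q2   q5  q6 
   q3   q3  q4 
   q4   q5  q6 
 * q5   q3  q4 
 * q6   q5  q6 
(> = start, * = accepting)

start=q0; accept=q5,q6; q0-0->q1; q0-1->q2; q1-0->q3; q1-1->q4; q2-0->q5; q2-1->q6; q3-0->q3; q3-1->q4; q4-0->q5; q4-1->q6; q5-0->q3; q5-1->q4; q6-0->q5; q6-1->q6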